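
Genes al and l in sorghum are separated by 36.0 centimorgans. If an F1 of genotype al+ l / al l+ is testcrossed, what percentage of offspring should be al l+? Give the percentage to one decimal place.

32.0%

A map distance of 36.0 centimorgans corresponds to a recombination frequency of 0.360.
The F1 is al+ l / al l+, so al l+ is a parental gamete class with expected frequency (1 − r)/2 = 0.640/2 = 0.3200.
That is 0.3200 = 32.0% of the progeny.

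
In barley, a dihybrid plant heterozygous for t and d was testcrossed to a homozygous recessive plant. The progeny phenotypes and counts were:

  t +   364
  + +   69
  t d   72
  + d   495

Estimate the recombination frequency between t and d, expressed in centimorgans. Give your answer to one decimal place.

14.1 centimorgans

The two most frequent classes, + d (495) and t + (364), are the parental types, so the F1 was + d / t +.
The recombinant classes are + + and t d: 69 + 72 = 141.
Recombination frequency = 141/1000 = 0.1410 ≈ 14.1%, i.e. 14.1 centimorgans.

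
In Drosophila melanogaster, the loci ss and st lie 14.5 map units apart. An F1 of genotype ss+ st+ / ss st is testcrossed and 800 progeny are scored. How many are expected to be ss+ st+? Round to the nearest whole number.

A map distance of 14.5 map units corresponds to a recombination frequency of 0.145.
The F1 is ss+ st+ / ss st, so ss+ st+ is a parental gamete class with expected frequency (1 − r)/2 = 0.855/2 = 0.4275.
Expected number = 0.4275 × 800 = 342.00 ≈ 342.

342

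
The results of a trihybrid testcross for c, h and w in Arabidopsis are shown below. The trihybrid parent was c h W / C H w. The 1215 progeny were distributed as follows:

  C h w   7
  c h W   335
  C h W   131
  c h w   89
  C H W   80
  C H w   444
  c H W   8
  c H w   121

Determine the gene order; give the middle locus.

The two rarest classes, c H W and C h w, are the double crossovers. Comparing them with the parentals, only the h allele has switched, so h is the middle locus and the order is c – h – w.

h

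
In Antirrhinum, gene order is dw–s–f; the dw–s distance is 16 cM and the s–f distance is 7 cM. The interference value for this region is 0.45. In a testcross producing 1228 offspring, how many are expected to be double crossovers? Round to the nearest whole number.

8

Map distances give recombination frequencies of 0.160 and 0.070 for the two intervals.
With interference 0.45 (so coincidence = 0.55), expected double-crossover frequency = 0.160 × 0.070 × 0.55 = 0.00616.
Expected number = 0.00616 × 1228 = 7.56 ≈ 8.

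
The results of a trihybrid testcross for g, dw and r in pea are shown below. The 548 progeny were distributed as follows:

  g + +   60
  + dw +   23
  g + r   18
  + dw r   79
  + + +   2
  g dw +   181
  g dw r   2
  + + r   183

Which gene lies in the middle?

The two most frequent reciprocal classes, + + r and g dw +, are the parental types, so the F1 was + + r / g dw +.
The two rarest classes, + + + and g dw r, are the double crossovers. Comparing them with the parentals, only the r allele has switched, so r is the middle locus and the order is g – r – dw.

r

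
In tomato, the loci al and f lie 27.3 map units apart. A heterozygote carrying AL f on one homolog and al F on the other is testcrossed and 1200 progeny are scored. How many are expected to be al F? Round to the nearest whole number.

436

A map distance of 27.3 map units corresponds to a recombination frequency of 0.273.
The F1 is AL f / al F, so al F is a parental gamete class with expected frequency (1 − r)/2 = 0.727/2 = 0.3635.
Expected number = 0.3635 × 1200 = 436.20 ≈ 436.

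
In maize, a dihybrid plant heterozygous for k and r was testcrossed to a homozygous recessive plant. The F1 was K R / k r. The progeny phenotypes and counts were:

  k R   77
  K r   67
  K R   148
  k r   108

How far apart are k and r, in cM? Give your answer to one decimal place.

The recombinant classes are K r and k R: 67 + 77 = 144.
Recombination frequency = 144/400 = 0.3600 ≈ 36.0%, i.e. 36.0 cM.

36.0 cM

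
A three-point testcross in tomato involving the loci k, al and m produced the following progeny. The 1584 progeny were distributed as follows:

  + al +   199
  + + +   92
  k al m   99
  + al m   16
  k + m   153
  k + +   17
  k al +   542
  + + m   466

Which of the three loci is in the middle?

The two most frequent reciprocal classes, k al + and + + m, are the parental types, so the F1 was k al + / + + m.
The two rarest classes, k + + and + al m, are the double crossovers. Comparing them with the parentals, only the al allele has switched, so al is the middle locus and the order is m – al – k.

al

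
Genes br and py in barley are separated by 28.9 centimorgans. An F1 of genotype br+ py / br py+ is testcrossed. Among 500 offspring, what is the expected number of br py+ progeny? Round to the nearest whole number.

178

A map distance of 28.9 centimorgans corresponds to a recombination frequency of 0.289.
The F1 is br+ py / br py+, so br py+ is a parental gamete class with expected frequency (1 − r)/2 = 0.711/2 = 0.3555.
Expected number = 0.3555 × 500 = 177.75 ≈ 178.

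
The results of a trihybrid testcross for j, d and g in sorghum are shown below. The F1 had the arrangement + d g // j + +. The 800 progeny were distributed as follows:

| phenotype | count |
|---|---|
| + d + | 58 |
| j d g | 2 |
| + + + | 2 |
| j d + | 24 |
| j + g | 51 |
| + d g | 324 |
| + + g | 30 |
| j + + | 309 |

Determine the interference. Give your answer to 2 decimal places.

0.51

The two rarest classes, j d g and + + +, are the double crossovers. Comparing them with the parentals, only the j allele has switched, so j is the middle locus and the order is d – j – g.
d–j: (54 + 4)/800 = 0.0725; j–g: (109 + 4)/800 = 0.1412.
Expected DCO frequency = 0.0725 × 0.1412 ≈ 0.01024; observed = 4/800 ≈ 0.00500.
Coefficient of coincidence = 0.00500/0.01024 ≈ 0.49; interference = 1 − 0.49 = 0.51.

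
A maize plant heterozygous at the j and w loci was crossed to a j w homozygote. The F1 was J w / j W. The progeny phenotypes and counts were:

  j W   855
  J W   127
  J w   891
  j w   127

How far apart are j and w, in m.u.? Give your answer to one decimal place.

The recombinant classes are J W and j w: 127 + 127 = 254.
Recombination frequency = 254/2000 = 0.1270 ≈ 12.7%, i.e. 12.7 m.u.

12.7 m.u.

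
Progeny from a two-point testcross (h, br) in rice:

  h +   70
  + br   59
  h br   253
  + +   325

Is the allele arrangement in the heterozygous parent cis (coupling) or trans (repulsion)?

cis

The two most frequent classes are + + (325) and h br (253); these are the parental (non-recombinant) types.
So the F1 carried + + on one chromosome and h br on the other — the recessive alleles are on the same chromosome (cis / coupling).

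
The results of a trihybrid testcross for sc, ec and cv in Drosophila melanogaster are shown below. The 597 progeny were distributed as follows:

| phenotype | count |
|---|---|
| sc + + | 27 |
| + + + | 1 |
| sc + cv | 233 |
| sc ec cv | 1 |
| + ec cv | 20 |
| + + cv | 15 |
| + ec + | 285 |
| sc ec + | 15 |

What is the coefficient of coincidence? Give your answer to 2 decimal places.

0.76

The two most frequent reciprocal classes, + ec + and sc + cv, are the parental types, so the F1 was + ec + / sc + cv.
The two rarest classes, + + + and sc ec cv, are the double crossovers. Comparing them with the parentals, only the ec allele has switched, so ec is the middle locus and the order is sc – ec – cv.
sc–ec: (30 + 2)/597 = 0.0536; ec–cv: (47 + 2)/597 = 0.0821.
Expected DCO frequency = 0.0536 × 0.0821 ≈ 0.00440; observed = 2/597 ≈ 0.00335.
Coefficient of coincidence = 0.00335/0.00440 ≈ 0.76.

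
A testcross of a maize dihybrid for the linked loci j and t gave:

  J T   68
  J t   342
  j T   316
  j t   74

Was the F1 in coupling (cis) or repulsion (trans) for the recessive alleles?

trans

The two most frequent classes are J t (342) and j T (316); these are the parental (non-recombinant) types.
So the F1 carried J t on one chromosome and j T on the other — the recessive alleles are on opposite chromosomes (trans / repulsion).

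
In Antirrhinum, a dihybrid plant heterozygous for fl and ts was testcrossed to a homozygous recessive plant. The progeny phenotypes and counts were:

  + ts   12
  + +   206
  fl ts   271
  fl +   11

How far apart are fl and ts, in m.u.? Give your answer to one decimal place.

4.6 m.u.

The two most frequent classes, + + (206) and fl ts (271), are the parental types, so the F1 was + + / fl ts.
The recombinant classes are + ts and fl +: 12 + 11 = 23.
Recombination frequency = 23/500 = 0.0460 ≈ 4.6%, i.e. 4.6 m.u.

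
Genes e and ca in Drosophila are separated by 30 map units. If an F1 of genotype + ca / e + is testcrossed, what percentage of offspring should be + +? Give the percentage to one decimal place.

A map distance of 30 map units corresponds to a recombination frequency of 0.300.
The F1 is + ca / e +, so + + is a recombinant gamete class with expected frequency r/2 = 0.300/2 = 0.1500.
That is 0.1500 = 15.0% of the progeny.

15.0%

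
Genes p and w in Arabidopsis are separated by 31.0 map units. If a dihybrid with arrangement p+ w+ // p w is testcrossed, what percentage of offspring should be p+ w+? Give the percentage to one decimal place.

A map distance of 31.0 map units corresponds to a recombination frequency of 0.310.
The F1 is p+ w+ / p w, so p+ w+ is a parental gamete class with expected frequency (1 − r)/2 = 0.690/2 = 0.3450.
That is 0.3450 = 34.5% of the progeny.

34.5%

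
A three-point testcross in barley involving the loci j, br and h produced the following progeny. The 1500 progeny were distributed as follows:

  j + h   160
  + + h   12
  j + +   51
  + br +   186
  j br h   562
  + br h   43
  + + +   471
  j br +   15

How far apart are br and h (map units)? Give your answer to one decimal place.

24.9 map units

The two most frequent reciprocal classes, + + + and j br h, are the parental types, so the F1 was + + + / j br h.
The two rarest classes, + + h and j br +, are the double crossovers. Comparing them with the parentals, only the h allele has switched, so h is the middle locus and the order is br – h – j.
Crossovers in the br–h interval produce the single-crossover classes + br + and j + h (186 + 160 = 346) plus the double crossovers (27).
RF(br–h) = (346 + 27) / 1500 = 373/1500 = 0.2487 → 24.9 map units.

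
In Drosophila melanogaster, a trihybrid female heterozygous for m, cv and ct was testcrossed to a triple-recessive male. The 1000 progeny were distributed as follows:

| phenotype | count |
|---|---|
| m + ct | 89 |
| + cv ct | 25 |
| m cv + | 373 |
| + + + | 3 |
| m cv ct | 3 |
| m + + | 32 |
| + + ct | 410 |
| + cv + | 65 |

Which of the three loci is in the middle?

ct

The two most frequent reciprocal classes, + + ct and m cv +, are the parental types, so the F1 was + + ct / m cv +.
The two rarest classes, + + + and m cv ct, are the double crossovers. Comparing them with the parentals, only the ct allele has switched, so ct is the middle locus and the order is m – ct – cv.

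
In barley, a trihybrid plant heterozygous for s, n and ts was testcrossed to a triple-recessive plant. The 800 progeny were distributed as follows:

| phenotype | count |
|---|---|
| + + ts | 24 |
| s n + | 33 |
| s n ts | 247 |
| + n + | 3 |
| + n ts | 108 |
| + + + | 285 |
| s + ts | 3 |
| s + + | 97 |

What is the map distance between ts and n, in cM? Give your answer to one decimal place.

The two most frequent reciprocal classes, s n ts and + + +, are the parental types, so the F1 was s n ts / + + +.
The two rarest classes, s + ts and + n +, are the double crossovers. Comparing them with the parentals, only the n allele has switched, so n is the middle locus and the order is s – n – ts.
Crossovers in the n–ts interval produce the single-crossover classes s n + and + + ts (33 + 24 = 57) plus the double crossovers (6).
RF(n–ts) = (57 + 6) / 800 = 63/800 = 0.0788 → 7.9 cM.

7.9 cM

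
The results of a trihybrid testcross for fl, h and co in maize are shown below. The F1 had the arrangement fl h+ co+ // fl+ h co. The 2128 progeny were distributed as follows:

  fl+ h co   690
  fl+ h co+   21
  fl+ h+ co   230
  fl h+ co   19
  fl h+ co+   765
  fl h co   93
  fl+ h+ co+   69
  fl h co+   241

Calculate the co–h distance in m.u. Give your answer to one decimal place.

The two rarest classes, fl h+ co and fl+ h co+, are the double crossovers. Comparing them with the parentals, only the co allele has switched, so co is the middle locus and the order is fl – co – h.
Crossovers in the co–h interval produce the single-crossover classes fl h co+ and fl+ h+ co (241 + 230 = 471) plus the double crossovers (40).
RF(co–h) = (471 + 40) / 2128 = 511/2128 = 0.2401 → 24.0 m.u.

24.0 m.u.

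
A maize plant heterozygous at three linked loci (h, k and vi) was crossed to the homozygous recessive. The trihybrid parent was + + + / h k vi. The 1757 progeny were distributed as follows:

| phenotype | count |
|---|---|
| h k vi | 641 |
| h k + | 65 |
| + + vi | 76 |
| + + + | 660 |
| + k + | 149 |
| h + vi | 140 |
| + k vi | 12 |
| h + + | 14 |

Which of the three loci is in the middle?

The two rarest classes, h + + and + k vi, are the double crossovers. Comparing them with the parentals, only the h allele has switched, so h is the middle locus and the order is vi – h – k.

h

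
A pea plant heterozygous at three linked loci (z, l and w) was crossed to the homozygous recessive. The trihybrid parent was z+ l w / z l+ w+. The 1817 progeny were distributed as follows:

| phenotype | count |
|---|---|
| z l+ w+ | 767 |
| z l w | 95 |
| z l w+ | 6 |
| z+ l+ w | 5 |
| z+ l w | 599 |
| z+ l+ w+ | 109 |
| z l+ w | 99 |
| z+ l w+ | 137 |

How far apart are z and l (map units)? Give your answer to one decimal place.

11.8 map units

The two rarest classes, z+ l+ w and z l w+, are the double crossovers. Comparing them with the parentals, only the l allele has switched, so l is the middle locus and the order is z – l – w.
Crossovers in the z–l interval produce the single-crossover classes z l w and z+ l+ w+ (95 + 109 = 204) plus the double crossovers (11).
RF(z–l) = (204 + 11) / 1817 = 215/1817 = 0.1183 → 11.8 map units.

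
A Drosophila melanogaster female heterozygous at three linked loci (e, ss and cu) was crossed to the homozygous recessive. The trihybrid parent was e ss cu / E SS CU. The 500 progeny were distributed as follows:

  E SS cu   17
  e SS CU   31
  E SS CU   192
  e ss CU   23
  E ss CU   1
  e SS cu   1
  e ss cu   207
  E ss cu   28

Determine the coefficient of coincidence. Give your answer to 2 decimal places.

The two rarest classes, e SS cu and E ss CU, are the double crossovers. Comparing them with the parentals, only the ss allele has switched, so ss is the middle locus and the order is cu – ss – e.
cu–ss: (40 + 2)/500 = 0.0840; ss–e: (59 + 2)/500 = 0.1220.
Expected DCO frequency = 0.0840 × 0.1220 ≈ 0.01025; observed = 2/500 ≈ 0.00400.
Coefficient of coincidence = 0.00400/0.01025 ≈ 0.39.

0.39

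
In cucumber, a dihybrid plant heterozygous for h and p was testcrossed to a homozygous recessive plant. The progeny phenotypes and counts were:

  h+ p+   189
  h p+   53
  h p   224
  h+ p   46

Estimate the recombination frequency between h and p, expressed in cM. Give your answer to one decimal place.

The two most frequent classes, h+ p+ (189) and h p (224), are the parental types, so the F1 was h+ p+ / h p.
The recombinant classes are h+ p and h p+: 46 + 53 = 99.
Recombination frequency = 99/512 = 0.1934 ≈ 19.3%, i.e. 19.3 cM.

19.3 cM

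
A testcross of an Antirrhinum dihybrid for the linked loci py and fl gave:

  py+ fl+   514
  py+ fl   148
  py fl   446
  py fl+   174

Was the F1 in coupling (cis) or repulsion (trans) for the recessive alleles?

cis

The two most frequent classes are py+ fl+ (514) and py fl (446); these are the parental (non-recombinant) types.
So the F1 carried py+ fl+ on one chromosome and py fl on the other — the recessive alleles are on the same chromosome (cis / coupling).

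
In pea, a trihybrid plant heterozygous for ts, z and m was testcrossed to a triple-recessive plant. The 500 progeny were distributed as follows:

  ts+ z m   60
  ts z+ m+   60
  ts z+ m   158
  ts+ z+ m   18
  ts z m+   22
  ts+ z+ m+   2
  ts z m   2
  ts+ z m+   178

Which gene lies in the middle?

z

The two most frequent reciprocal classes, ts z+ m and ts+ z m+, are the parental types, so the F1 was ts z+ m / ts+ z m+.
The two rarest classes, ts z m and ts+ z+ m+, are the double crossovers. Comparing them with the parentals, only the z allele has switched, so z is the middle locus and the order is ts – z – m.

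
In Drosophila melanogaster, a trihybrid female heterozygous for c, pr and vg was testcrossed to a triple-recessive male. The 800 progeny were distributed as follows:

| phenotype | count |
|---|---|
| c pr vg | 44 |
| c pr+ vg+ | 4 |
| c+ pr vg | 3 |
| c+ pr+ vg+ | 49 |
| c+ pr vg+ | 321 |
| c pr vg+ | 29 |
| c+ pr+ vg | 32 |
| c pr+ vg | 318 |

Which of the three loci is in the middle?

vg

The two most frequent reciprocal classes, c+ pr vg+ and c pr+ vg, are the parental types, so the F1 was c+ pr vg+ / c pr+ vg.
The two rarest classes, c+ pr vg and c pr+ vg+, are the double crossovers. Comparing them with the parentals, only the vg allele has switched, so vg is the middle locus and the order is c – vg – pr.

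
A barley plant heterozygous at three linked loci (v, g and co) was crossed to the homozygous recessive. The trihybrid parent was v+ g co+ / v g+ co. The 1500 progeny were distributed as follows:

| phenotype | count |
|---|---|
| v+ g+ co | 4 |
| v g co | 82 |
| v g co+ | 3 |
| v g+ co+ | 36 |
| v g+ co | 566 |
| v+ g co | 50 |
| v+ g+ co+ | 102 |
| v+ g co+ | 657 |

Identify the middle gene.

The two rarest classes, v g co+ and v+ g+ co, are the double crossovers. Comparing them with the parentals, only the v allele has switched, so v is the middle locus and the order is g – v – co.

v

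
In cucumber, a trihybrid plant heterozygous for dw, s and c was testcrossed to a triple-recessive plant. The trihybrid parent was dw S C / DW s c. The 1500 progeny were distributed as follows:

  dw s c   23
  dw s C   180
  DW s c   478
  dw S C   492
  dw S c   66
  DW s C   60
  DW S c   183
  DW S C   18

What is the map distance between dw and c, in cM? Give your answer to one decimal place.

11.1 cM

The two rarest classes, DW S C and dw s c, are the double crossovers. Comparing them with the parentals, only the dw allele has switched, so dw is the middle locus and the order is c – dw – s.
Crossovers in the c–dw interval produce the single-crossover classes dw S c and DW s C (66 + 60 = 126) plus the double crossovers (41).
RF(c–dw) = (126 + 41) / 1500 = 167/1500 = 0.1113 → 11.1 cM.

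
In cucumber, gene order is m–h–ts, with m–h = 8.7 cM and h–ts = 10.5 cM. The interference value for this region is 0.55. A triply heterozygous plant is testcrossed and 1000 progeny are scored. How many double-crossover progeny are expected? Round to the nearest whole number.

Map distances give recombination frequencies of 0.087 and 0.105 for the two intervals.
With interference 0.55 (so coincidence = 0.45), expected double-crossover frequency = 0.087 × 0.105 × 0.45 = 0.00411.
Expected number = 0.00411 × 1000 = 4.11 ≈ 4.

4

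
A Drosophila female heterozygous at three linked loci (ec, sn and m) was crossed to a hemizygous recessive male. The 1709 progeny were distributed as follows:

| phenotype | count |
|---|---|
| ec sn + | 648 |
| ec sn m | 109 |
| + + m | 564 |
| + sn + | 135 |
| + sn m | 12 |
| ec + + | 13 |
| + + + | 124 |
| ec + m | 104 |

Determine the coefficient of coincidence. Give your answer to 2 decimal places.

The two most frequent reciprocal classes, + + m and ec sn +, are the parental types, so the F1 was + + m / ec sn +.
The two rarest classes, + sn m and ec + +, are the double crossovers. Comparing them with the parentals, only the sn allele has switched, so sn is the middle locus and the order is m – sn – ec.
m–sn: (233 + 25)/1709 = 0.1510; sn–ec: (239 + 25)/1709 = 0.1545.
Expected DCO frequency = 0.1510 × 0.1545 ≈ 0.02333; observed = 25/1709 ≈ 0.01463.
Coefficient of coincidence = 0.01463/0.02333 ≈ 0.63.

0.63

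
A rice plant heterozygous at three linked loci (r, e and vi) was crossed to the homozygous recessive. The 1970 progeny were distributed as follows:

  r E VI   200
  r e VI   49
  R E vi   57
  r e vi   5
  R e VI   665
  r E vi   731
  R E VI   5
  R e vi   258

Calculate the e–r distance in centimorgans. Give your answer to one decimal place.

5.9 centimorgans

The two most frequent reciprocal classes, R e VI and r E vi, are the parental types, so the F1 was R e VI / r E vi.
The two rarest classes, R E VI and r e vi, are the double crossovers. Comparing them with the parentals, only the e allele has switched, so e is the middle locus and the order is r – e – vi.
Crossovers in the r–e interval produce the single-crossover classes r e VI and R E vi (49 + 57 = 106) plus the double crossovers (10).
RF(r–e) = (106 + 10) / 1970 = 116/1970 = 0.0589 → 5.9 centimorgans.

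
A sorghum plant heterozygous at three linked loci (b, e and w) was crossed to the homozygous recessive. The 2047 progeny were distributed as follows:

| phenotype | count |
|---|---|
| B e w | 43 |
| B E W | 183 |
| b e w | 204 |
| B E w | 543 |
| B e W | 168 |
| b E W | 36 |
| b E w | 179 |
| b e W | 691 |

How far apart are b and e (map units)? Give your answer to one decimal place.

The two most frequent reciprocal classes, B E w and b e W, are the parental types, so the F1 was B E w / b e W.
The two rarest classes, B e w and b E W, are the double crossovers. Comparing them with the parentals, only the e allele has switched, so e is the middle locus and the order is w – e – b.
Crossovers in the e–b interval produce the single-crossover classes b E w and B e W (179 + 168 = 347) plus the double crossovers (79).
RF(e–b) = (347 + 79) / 2047 = 426/2047 = 0.2081 → 20.8 map units.

20.8 map units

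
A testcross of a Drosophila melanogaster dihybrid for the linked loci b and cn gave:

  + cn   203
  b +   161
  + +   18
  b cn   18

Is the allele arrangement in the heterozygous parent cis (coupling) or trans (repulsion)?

The two most frequent classes are + cn (203) and b + (161); these are the parental (non-recombinant) types.
So the F1 carried + cn on one chromosome and b + on the other — the recessive alleles are on opposite chromosomes (trans / repulsion).

trans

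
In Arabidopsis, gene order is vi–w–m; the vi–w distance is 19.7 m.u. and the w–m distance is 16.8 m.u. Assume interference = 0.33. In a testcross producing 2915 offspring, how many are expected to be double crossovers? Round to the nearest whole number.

65

Map distances give recombination frequencies of 0.197 and 0.168 for the two intervals.
With interference 0.33 (so coincidence = 0.67), expected double-crossover frequency = 0.197 × 0.168 × 0.67 = 0.02217.
Expected number = 0.02217 × 2915 = 64.64 ≈ 65.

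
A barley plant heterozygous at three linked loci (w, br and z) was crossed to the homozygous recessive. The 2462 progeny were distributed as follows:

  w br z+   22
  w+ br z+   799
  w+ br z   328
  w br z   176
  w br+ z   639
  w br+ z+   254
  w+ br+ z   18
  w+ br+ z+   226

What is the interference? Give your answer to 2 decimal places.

The two most frequent reciprocal classes, w+ br z+ and w br+ z, are the parental types, so the F1 was w+ br z+ / w br+ z.
The two rarest classes, w br z+ and w+ br+ z, are the double crossovers. Comparing them with the parentals, only the w allele has switched, so w is the middle locus and the order is br – w – z.
br–w: (402 + 40)/2462 = 0.1795; w–z: (582 + 40)/2462 = 0.2526.
Expected DCO frequency = 0.1795 × 0.2526 ≈ 0.04534; observed = 40/2462 ≈ 0.01625.
Coefficient of coincidence = 0.01625/0.04534 ≈ 0.36; interference = 1 − 0.36 = 0.64.

0.64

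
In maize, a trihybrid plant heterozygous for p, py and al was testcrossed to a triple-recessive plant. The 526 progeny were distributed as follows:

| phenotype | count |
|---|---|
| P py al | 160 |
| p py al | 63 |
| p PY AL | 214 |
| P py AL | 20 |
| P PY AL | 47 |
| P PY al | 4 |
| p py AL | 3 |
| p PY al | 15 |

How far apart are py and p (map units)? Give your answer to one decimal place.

22.2 map units

The two most frequent reciprocal classes, p PY AL and P py al, are the parental types, so the F1 was p PY AL / P py al.
The two rarest classes, p py AL and P PY al, are the double crossovers. Comparing them with the parentals, only the py allele has switched, so py is the middle locus and the order is al – py – p.
Crossovers in the py–p interval produce the single-crossover classes P PY AL and p py al (47 + 63 = 110) plus the double crossovers (7).
RF(py–p) = (110 + 7) / 526 = 117/526 = 0.2224 → 22.2 map units.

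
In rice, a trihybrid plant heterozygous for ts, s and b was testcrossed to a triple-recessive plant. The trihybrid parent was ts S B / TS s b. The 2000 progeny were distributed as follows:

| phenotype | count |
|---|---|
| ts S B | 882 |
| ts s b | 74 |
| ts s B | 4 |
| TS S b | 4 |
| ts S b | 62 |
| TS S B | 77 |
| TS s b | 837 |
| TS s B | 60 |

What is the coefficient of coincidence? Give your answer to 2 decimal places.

0.77

The two rarest classes, ts s B and TS S b, are the double crossovers. Comparing them with the parentals, only the s allele has switched, so s is the middle locus and the order is b – s – ts.
b–s: (122 + 8)/2000 = 0.0650; s–ts: (151 + 8)/2000 = 0.0795.
Expected DCO frequency = 0.0650 × 0.0795 ≈ 0.00517; observed = 8/2000 ≈ 0.00400.
Coefficient of coincidence = 0.00400/0.00517 ≈ 0.77.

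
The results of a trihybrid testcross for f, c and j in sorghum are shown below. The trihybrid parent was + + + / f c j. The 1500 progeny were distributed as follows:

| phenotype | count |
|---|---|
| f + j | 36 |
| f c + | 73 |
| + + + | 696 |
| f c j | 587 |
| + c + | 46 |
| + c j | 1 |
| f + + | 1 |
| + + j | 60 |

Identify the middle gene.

The two rarest classes, f + + and + c j, are the double crossovers. Comparing them with the parentals, only the f allele has switched, so f is the middle locus and the order is c – f – j.

f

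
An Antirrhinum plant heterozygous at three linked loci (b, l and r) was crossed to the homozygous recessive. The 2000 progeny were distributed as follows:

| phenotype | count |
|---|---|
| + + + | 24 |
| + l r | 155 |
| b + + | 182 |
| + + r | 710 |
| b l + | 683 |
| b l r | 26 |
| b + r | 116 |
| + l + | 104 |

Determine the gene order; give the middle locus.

The two most frequent reciprocal classes, + + r and b l +, are the parental types, so the F1 was + + r / b l +.
The two rarest classes, + + + and b l r, are the double crossovers. Comparing them with the parentals, only the r allele has switched, so r is the middle locus and the order is b – r – l.

r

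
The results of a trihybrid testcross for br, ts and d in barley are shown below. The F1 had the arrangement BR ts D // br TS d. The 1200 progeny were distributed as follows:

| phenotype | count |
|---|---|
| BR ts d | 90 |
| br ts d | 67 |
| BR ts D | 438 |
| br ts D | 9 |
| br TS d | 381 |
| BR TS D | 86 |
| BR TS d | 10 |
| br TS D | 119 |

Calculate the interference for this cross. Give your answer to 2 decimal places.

0.42

The two rarest classes, br ts D and BR TS d, are the double crossovers. Comparing them with the parentals, only the br allele has switched, so br is the middle locus and the order is d – br – ts.
d–br: (209 + 19)/1200 = 0.1900; br–ts: (153 + 19)/1200 = 0.1433.
Expected DCO frequency = 0.1900 × 0.1433 ≈ 0.02723; observed = 19/1200 ≈ 0.01583.
Coefficient of coincidence = 0.01583/0.02723 ≈ 0.58; interference = 1 − 0.58 = 0.42.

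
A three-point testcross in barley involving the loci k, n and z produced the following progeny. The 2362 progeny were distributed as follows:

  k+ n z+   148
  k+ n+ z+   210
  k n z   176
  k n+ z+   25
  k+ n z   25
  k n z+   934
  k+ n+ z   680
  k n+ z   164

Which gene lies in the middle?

n

The two most frequent reciprocal classes, k n z+ and k+ n+ z, are the parental types, so the F1 was k n z+ / k+ n+ z.
The two rarest classes, k n+ z+ and k+ n z, are the double crossovers. Comparing them with the parentals, only the n allele has switched, so n is the middle locus and the order is z – n – k.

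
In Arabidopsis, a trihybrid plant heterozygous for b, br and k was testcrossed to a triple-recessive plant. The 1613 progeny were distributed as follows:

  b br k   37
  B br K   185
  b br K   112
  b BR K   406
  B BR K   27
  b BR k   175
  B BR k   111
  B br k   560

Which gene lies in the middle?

The two most frequent reciprocal classes, b BR K and B br k, are the parental types, so the F1 was b BR K / B br k.
The two rarest classes, B BR K and b br k, are the double crossovers. Comparing them with the parentals, only the b allele has switched, so b is the middle locus and the order is br – b – k.

b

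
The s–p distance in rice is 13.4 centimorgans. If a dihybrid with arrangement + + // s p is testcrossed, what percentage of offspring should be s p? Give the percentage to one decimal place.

43.3%

A map distance of 13.4 centimorgans corresponds to a recombination frequency of 0.134.
The F1 is + + / s p, so s p is a parental gamete class with expected frequency (1 − r)/2 = 0.866/2 = 0.4330.
That is 0.4330 = 43.3% of the progeny.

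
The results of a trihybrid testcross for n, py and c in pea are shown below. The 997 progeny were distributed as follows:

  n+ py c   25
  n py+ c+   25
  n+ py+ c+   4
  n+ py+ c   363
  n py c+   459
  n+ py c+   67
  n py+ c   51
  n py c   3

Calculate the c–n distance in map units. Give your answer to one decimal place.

12.5 map units

The two most frequent reciprocal classes, n+ py+ c and n py c+, are the parental types, so the F1 was n+ py+ c / n py c+.
The two rarest classes, n+ py+ c+ and n py c, are the double crossovers. Comparing them with the parentals, only the c allele has switched, so c is the middle locus and the order is n – c – py.
Crossovers in the n–c interval produce the single-crossover classes n py+ c and n+ py c+ (51 + 67 = 118) plus the double crossovers (7).
RF(n–c) = (118 + 7) / 997 = 125/997 = 0.1254 → 12.5 map units.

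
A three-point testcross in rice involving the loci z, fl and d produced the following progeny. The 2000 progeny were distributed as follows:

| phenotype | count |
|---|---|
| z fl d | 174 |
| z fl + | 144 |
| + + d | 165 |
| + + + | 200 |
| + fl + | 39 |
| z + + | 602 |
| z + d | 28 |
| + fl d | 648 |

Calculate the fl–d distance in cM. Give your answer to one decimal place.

The two most frequent reciprocal classes, + fl d and z + +, are the parental types, so the F1 was + fl d / z + +.
The two rarest classes, + fl + and z + d, are the double crossovers. Comparing them with the parentals, only the d allele has switched, so d is the middle locus and the order is z – d – fl.
Crossovers in the d–fl interval produce the single-crossover classes + + d and z fl + (165 + 144 = 309) plus the double crossovers (67).
RF(d–fl) = (309 + 67) / 2000 = 376/2000 = 0.1880 → 18.8 cM.

18.8 cM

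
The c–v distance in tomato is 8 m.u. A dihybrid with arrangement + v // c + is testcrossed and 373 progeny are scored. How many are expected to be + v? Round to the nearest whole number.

A map distance of 8 m.u. corresponds to a recombination frequency of 0.080.
The F1 is + v / c +, so + v is a parental gamete class with expected frequency (1 − r)/2 = 0.920/2 = 0.4600.
Expected number = 0.4600 × 373 = 171.58 ≈ 172.

172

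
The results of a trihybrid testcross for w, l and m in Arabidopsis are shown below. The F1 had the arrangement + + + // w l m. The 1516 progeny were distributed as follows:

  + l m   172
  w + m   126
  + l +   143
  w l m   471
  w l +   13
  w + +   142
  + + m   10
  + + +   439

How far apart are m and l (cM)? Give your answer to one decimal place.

The two rarest classes, + + m and w l +, are the double crossovers. Comparing them with the parentals, only the m allele has switched, so m is the middle locus and the order is l – m – w.
Crossovers in the l–m interval produce the single-crossover classes + l + and w + m (143 + 126 = 269) plus the double crossovers (23).
RF(l–m) = (269 + 23) / 1516 = 292/1516 = 0.1926 → 19.3 cM.

19.3 cM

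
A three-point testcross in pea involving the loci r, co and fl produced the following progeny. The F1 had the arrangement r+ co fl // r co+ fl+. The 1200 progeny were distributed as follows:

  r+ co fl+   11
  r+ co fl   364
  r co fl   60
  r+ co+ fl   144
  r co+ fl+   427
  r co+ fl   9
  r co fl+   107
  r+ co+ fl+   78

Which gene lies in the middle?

fl

The two rarest classes, r+ co fl+ and r co+ fl, are the double crossovers. Comparing them with the parentals, only the fl allele has switched, so fl is the middle locus and the order is co – fl – r.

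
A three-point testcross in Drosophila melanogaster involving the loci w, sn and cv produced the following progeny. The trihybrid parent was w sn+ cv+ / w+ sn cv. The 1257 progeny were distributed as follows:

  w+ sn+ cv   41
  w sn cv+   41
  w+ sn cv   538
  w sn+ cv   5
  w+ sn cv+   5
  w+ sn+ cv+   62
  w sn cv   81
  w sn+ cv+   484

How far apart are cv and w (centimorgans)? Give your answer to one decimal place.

12.2 centimorgans

The two rarest classes, w sn+ cv and w+ sn cv+, are the double crossovers. Comparing them with the parentals, only the cv allele has switched, so cv is the middle locus and the order is w – cv – sn.
Crossovers in the w–cv interval produce the single-crossover classes w+ sn+ cv+ and w sn cv (62 + 81 = 143) plus the double crossovers (10).
RF(w–cv) = (143 + 10) / 1257 = 153/1257 = 0.1217 → 12.2 centimorgans.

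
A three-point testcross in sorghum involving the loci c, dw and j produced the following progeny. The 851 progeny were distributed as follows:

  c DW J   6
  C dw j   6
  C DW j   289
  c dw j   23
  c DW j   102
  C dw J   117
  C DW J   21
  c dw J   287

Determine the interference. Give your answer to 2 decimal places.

0.21

The two most frequent reciprocal classes, c dw J and C DW j, are the parental types, so the F1 was c dw J / C DW j.
The two rarest classes, c DW J and C dw j, are the double crossovers. Comparing them with the parentals, only the dw allele has switched, so dw is the middle locus and the order is c – dw – j.
c–dw: (219 + 12)/851 = 0.2714; dw–j: (44 + 12)/851 = 0.0658.
Expected DCO frequency = 0.2714 × 0.0658 ≈ 0.01786; observed = 12/851 ≈ 0.01410.
Coefficient of coincidence = 0.01410/0.01786 ≈ 0.79; interference = 1 − 0.79 = 0.21.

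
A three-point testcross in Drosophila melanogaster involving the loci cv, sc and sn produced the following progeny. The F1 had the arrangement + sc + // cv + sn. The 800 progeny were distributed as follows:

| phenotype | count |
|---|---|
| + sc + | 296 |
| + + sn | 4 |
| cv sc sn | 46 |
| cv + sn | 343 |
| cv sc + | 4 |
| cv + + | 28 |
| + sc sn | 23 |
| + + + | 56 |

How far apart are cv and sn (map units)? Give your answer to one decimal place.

The two rarest classes, cv sc + and + + sn, are the double crossovers. Comparing them with the parentals, only the cv allele has switched, so cv is the middle locus and the order is sn – cv – sc.
Crossovers in the sn–cv interval produce the single-crossover classes + sc sn and cv + + (23 + 28 = 51) plus the double crossovers (8).
RF(sn–cv) = (51 + 8) / 800 = 59/800 = 0.0737 → 7.4 map units.

7.4 map units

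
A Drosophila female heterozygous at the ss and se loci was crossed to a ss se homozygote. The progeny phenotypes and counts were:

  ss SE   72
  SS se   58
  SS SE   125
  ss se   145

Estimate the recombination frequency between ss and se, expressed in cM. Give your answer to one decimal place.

32.5 cM

The two most frequent classes, SS SE (125) and ss se (145), are the parental types, so the F1 was SS SE / ss se.
The recombinant classes are SS se and ss SE: 58 + 72 = 130.
Recombination frequency = 130/400 = 0.3250 ≈ 32.5%, i.e. 32.5 cM.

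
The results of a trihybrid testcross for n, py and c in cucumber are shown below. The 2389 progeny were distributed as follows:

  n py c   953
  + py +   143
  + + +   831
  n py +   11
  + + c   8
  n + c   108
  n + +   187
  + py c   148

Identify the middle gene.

c

The two most frequent reciprocal classes, n py c and + + +, are the parental types, so the F1 was n py c / + + +.
The two rarest classes, n py + and + + c, are the double crossovers. Comparing them with the parentals, only the c allele has switched, so c is the middle locus and the order is py – c – n.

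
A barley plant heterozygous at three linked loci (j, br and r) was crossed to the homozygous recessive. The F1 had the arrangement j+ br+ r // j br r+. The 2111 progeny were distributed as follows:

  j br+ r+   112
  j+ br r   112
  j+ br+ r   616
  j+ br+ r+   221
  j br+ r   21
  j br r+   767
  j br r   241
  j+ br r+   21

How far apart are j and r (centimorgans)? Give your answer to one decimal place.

23.9 centimorgans

The two rarest classes, j br+ r and j+ br r+, are the double crossovers. Comparing them with the parentals, only the j allele has switched, so j is the middle locus and the order is br – j – r.
Crossovers in the j–r interval produce the single-crossover classes j+ br+ r+ and j br r (221 + 241 = 462) plus the double crossovers (42).
RF(j–r) = (462 + 42) / 2111 = 504/2111 = 0.2387 → 23.9 centimorgans.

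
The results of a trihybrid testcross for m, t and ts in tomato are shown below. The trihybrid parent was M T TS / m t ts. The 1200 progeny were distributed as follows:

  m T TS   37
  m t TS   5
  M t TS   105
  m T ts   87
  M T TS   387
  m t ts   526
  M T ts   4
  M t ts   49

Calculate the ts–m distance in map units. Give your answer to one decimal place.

The two rarest classes, M T ts and m t TS, are the double crossovers. Comparing them with the parentals, only the ts allele has switched, so ts is the middle locus and the order is m – ts – t.
Crossovers in the m–ts interval produce the single-crossover classes m T TS and M t ts (37 + 49 = 86) plus the double crossovers (9).
RF(m–ts) = (86 + 9) / 1200 = 95/1200 = 0.0792 → 7.9 map units.

7.9 map units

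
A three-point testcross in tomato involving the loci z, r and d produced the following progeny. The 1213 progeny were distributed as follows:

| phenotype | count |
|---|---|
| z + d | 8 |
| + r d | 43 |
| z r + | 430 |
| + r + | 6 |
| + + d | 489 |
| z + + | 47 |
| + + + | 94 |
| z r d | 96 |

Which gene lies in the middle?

z

The two most frequent reciprocal classes, z r + and + + d, are the parental types, so the F1 was z r + / + + d.
The two rarest classes, + r + and z + d, are the double crossovers. Comparing them with the parentals, only the z allele has switched, so z is the middle locus and the order is r – z – d.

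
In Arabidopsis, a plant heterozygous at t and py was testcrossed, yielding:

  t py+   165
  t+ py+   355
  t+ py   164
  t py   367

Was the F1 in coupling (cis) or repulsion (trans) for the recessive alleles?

The two most frequent classes are t+ py+ (355) and t py (367); these are the parental (non-recombinant) types.
So the F1 carried t+ py+ on one chromosome and t py on the other — the recessive alleles are on the same chromosome (cis / coupling).

cis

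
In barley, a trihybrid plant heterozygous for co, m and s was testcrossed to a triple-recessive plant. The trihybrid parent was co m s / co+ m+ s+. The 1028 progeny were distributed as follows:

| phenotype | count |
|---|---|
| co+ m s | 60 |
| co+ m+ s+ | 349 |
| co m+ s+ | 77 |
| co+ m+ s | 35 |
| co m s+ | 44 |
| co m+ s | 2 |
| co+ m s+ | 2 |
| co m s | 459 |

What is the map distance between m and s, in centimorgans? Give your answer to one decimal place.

8.1 centimorgans

The two rarest classes, co m+ s and co+ m s+, are the double crossovers. Comparing them with the parentals, only the m allele has switched, so m is the middle locus and the order is co – m – s.
Crossovers in the m–s interval produce the single-crossover classes co m s+ and co+ m+ s (44 + 35 = 79) plus the double crossovers (4).
RF(m–s) = (79 + 4) / 1028 = 83/1028 = 0.0807 → 8.1 centimorgans.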